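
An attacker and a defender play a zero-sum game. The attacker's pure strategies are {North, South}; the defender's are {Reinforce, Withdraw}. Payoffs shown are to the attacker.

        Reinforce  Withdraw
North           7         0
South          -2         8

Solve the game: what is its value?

Row minima: North → 0, South → -2; maximin = 0.
Column maxima: Reinforce → 7, Withdraw → 8; minimax = 7.
0 ≠ 7, so there is no saddle point; optimal play is mixed.
Let the attacker play North with probability p. Expected payoff against Reinforce: 7p + (-2)(1−p) = 9p − 2; against Withdraw: 0p + 8(1−p) = −8p + 8.
Setting these equal: 9p − 2 = −8p + 8 ⇒ 17p = 10 ⇒ p = 10/17, and the value is (9)·(10/17) − 2 = 56/17.
For the defender: with q = P(Reinforce), equating North's and South's payoffs gives 7q = −10q + 8 ⇒ q = 8/17.

56/17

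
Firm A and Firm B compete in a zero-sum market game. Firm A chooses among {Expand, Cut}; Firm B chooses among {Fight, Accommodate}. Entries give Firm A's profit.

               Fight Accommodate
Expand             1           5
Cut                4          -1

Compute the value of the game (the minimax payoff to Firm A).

Row minima: Expand → 1, Cut → -1; maximin = 1.
Column maxima: Fight → 4, Accommodate → 5; minimax = 4.
1 ≠ 4, so there is no saddle point; optimal play is mixed.
Let Firm A play Expand with probability p. Expected payoff against Fight: 1p + 4(1−p) = −3p + 4; against Accommodate: 5p + (-1)(1−p) = 6p − 1.
Setting these equal: −3p + 4 = 6p − 1 ⇒ −9p = -5 ⇒ p = 5/9, and the value is (-3)·(5/9) + 4 = 7/3.
For Firm B: with q = P(Fight), equating Expand's and Cut's payoffs gives −4q + 5 = 5q − 1 ⇒ q = 2/3.

7/3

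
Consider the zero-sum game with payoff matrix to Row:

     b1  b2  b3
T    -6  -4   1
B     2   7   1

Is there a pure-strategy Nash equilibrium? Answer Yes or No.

Row minima: T → -6, B → 1; maximin = 1.
Column maxima: b1 → 2, b2 → 7, b3 → 1; minimax = 1.
maximin = minimax = 1, so a saddle point exists.

Yes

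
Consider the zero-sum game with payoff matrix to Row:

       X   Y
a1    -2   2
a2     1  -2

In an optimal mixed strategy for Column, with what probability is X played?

4/7

Row minima: a1 → -2, a2 → -2; maximin = -2.
Column maxima: X → 1, Y → 2; minimax = 1.
-2 ≠ 1, so there is no saddle point; optimal play is mixed.
Let Row play a1 with probability p. Expected payoff against X: (-2)p + 1(1−p) = −3p + 1; against Y: 2p + (-2)(1−p) = 4p − 2.
Setting these equal: −3p + 1 = 4p − 2 ⇒ −7p = -3 ⇒ p = 3/7, and the value is (-3)·(3/7) + 1 = -2/7.
For Column: with q = P(X), equating a1's and a2's payoffs gives −4q + 2 = 3q − 2 ⇒ q = 4/7.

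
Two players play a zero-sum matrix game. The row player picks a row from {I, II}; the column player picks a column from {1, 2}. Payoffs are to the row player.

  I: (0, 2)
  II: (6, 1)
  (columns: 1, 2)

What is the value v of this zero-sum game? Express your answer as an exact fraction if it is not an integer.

Row minima: I → 0, II → 1; maximin = 1.
Column maxima: 1 → 6, 2 → 2; minimax = 2.
1 ≠ 2, so there is no saddle point; optimal play is mixed.
Let the row player play I with probability p. Expected payoff against 1: 0p + 6(1−p) = −6p + 6; against 2: 2p + 1(1−p) = p + 1.
Setting these equal: −6p + 6 = p + 1 ⇒ −7p = -5 ⇒ p = 5/7, and the value is (-6)·(5/7) + 6 = 12/7.
For the column player: with q = P(1), equating I's and II's payoffs gives −2q + 2 = 5q + 1 ⇒ q = 1/7.

12/7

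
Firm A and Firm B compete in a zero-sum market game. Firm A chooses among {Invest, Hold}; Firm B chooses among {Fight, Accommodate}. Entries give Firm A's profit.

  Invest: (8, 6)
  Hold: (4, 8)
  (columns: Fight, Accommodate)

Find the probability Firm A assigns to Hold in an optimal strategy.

Row minima: Invest → 6, Hold → 4; maximin = 6.
Column maxima: Fight → 8, Accommodate → 8; minimax = 8.
6 ≠ 8, so there is no saddle point; optimal play is mixed.
Let Firm A play Invest with probability p. Expected payoff against Fight: 8p + 4(1−p) = 4p + 4; against Accommodate: 6p + 8(1−p) = −2p + 8.
Setting these equal: 4p + 4 = −2p + 8 ⇒ 6p = 4 ⇒ p = 2/3, and the value is (4)·(2/3) + 4 = 20/3.
For Firm B: with q = P(Fight), equating Invest's and Hold's payoffs gives 2q + 6 = −4q + 8 ⇒ q = 1/3.

1/3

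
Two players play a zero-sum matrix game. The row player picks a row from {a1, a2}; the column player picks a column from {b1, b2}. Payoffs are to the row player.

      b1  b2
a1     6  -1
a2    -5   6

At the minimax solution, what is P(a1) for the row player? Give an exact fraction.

Row minima: a1 → -1, a2 → -5; maximin = -1.
Column maxima: b1 → 6, b2 → 6; minimax = 6.
-1 ≠ 6, so there is no saddle point; optimal play is mixed.
Let the row player play a1 with probability p. Expected payoff against b1: 6p + (-5)(1−p) = 11p − 5; against b2: (-1)p + 6(1−p) = −7p + 6.
Setting these equal: 11p − 5 = −7p + 6 ⇒ 18p = 11 ⇒ p = 11/18, and the value is (11)·(11/18) − 5 = 31/18.
For the column player: with q = P(b1), equating a1's and a2's payoffs gives 7q − 1 = −11q + 6 ⇒ q = 7/18.

11/18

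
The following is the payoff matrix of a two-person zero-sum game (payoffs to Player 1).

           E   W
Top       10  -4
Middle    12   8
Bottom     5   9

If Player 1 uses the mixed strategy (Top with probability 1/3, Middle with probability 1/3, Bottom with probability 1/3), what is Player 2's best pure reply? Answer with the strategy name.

If Player 2 plays E, Player 1's expected payoff is (1/3)·10 + (1/3)·12 + (1/3)·5 = 9.
If Player 2 plays W, Player 1's expected payoff is (1/3)·(-4) + (1/3)·8 + (1/3)·9 = 13/3.
Player 2 minimizes Player 1's payoff; the smallest is 13/3, so the best response is W.

W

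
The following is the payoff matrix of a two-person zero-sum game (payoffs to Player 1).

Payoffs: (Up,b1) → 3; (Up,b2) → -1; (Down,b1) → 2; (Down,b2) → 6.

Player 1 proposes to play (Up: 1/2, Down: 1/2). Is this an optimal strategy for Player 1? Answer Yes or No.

Yes

Against b1 this mix gives (1/2)·3 + (1/2)·2 = 5/2.
Against b2 this mix gives (1/2)·(-1) + (1/2)·6 = 5/2.
All of Player 2's active replies (b1, b2) yield 5/2, and no column does worse for Player 1. The mix makes Player 2 indifferent and guarantees 5/2, so it is optimal.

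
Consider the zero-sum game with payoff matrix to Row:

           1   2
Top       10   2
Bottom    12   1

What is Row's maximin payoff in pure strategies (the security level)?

Row minima: Top → 2, Bottom → 1.
The best of these is 2.

2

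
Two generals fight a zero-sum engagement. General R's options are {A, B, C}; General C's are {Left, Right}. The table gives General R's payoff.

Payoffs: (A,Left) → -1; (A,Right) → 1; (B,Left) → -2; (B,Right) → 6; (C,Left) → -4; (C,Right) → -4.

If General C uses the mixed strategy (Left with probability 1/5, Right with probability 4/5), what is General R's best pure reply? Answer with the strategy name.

Expected payoff of A: (1/5)·(-1) + (4/5)·1 = 3/5.
Expected payoff of B: (1/5)·(-2) + (4/5)·6 = 22/5.
Expected payoff of C: (1/5)·(-4) + (4/5)·(-4) = -4.
The largest is 22/5, so General R's best response is B.

B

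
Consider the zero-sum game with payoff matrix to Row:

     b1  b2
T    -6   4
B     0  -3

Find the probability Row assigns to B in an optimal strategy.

10/13

Row minima: T → -6, B → -3; maximin = -3.
Column maxima: b1 → 0, b2 → 4; minimax = 0.
-3 ≠ 0, so there is no saddle point; optimal play is mixed.
Let Row play T with probability p. Expected payoff against b1: (-6)p + 0(1−p) = −6p; against b2: 4p + (-3)(1−p) = 7p − 3.
Setting these equal: −6p = 7p − 3 ⇒ −13p = -3 ⇒ p = 3/13, and the value is (-6)·(3/13) = -18/13.
For Column: with q = P(b1), equating T's and B's payoffs gives −10q + 4 = 3q − 3 ⇒ q = 7/13.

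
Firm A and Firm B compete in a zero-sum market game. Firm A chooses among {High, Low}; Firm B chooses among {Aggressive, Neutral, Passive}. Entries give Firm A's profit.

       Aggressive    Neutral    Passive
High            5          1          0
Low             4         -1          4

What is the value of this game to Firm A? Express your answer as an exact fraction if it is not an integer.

2/3

Row minima: High → 0, Low → -1; maximin = 0.
Column maxima: Aggressive → 5, Neutral → 1, Passive → 4; minimax = 1.
0 ≠ 1, so there is no saddle point; optimal play is mixed.
Aggressive is strictly dominated by Neutral (it gives Firm A strictly more in every row), so Firm B never plays it.
On the remaining 2×2 (High, Low vs Neutral, Passive):
Let Firm A play High with probability p. Expected payoff against Neutral: 1p + (-1)(1−p) = 2p − 1; against Passive: 0p + 4(1−p) = −4p + 4.
Setting these equal: 2p − 1 = −4p + 4 ⇒ 6p = 5 ⇒ p = 5/6, and the value is (2)·(5/6) − 1 = 2/3.
For Firm B: with q = P(Neutral), equating High's and Low's payoffs gives q = −5q + 4 ⇒ q = 2/3.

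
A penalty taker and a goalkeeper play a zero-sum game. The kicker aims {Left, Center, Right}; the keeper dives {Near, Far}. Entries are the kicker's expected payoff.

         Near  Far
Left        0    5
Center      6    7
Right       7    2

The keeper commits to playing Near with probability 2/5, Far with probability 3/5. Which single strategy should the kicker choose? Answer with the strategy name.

Center

Expected payoff of Left: (2/5)·0 + (3/5)·5 = 3.
Expected payoff of Center: (2/5)·6 + (3/5)·7 = 33/5.
Expected payoff of Right: (2/5)·7 + (3/5)·2 = 4.
The largest is 33/5, so the kicker's best response is Center.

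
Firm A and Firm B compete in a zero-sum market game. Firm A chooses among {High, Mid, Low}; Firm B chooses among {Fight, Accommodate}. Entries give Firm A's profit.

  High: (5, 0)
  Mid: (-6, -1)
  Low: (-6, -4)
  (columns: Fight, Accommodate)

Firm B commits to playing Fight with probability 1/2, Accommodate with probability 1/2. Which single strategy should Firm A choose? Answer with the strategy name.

High

Expected payoff of High: (1/2)·5 + (1/2)·0 = 5/2.
Expected payoff of Mid: (1/2)·(-6) + (1/2)·(-1) = -7/2.
Expected payoff of Low: (1/2)·(-6) + (1/2)·(-4) = -5.
The largest is 5/2, so Firm A's best response is High.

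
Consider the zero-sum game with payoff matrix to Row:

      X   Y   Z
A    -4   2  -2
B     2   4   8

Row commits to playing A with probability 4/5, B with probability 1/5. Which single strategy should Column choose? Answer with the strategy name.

X

If Column plays X, Row's expected payoff is (4/5)·(-4) + (1/5)·2 = -14/5.
If Column plays Y, Row's expected payoff is (4/5)·2 + (1/5)·4 = 12/5.
If Column plays Z, Row's expected payoff is (4/5)·(-2) + (1/5)·8 = 0.
Column minimizes Row's payoff; the smallest is -14/5, so the best response is X.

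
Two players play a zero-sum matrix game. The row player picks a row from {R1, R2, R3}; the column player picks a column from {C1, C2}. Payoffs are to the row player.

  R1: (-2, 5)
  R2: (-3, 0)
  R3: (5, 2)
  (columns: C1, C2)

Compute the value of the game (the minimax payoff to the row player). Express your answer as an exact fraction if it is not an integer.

Row minima: R1 → -2, R2 → -3, R3 → 2; maximin = 2.
Column maxima: C1 → 5, C2 → 5; minimax = 5.
2 ≠ 5, so there is no saddle point; optimal play is mixed.
R2 is strictly dominated by R1, so the row player never plays it.
On the remaining 2×2 (R1, R3 vs C1, C2):
Let the row player play R1 with probability p. Expected payoff against C1: (-2)p + 5(1−p) = −7p + 5; against C2: 5p + 2(1−p) = 3p + 2.
Setting these equal: −7p + 5 = 3p + 2 ⇒ −10p = -3 ⇒ p = 3/10, and the value is (-7)·(3/10) + 5 = 29/10.
For the column player: with q = P(C1), equating R1's and R3's payoffs gives −7q + 5 = 3q + 2 ⇒ q = 3/10.

29/10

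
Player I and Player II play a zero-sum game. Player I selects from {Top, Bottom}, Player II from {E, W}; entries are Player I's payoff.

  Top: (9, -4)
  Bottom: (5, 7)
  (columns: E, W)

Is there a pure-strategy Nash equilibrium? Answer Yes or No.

Row minima: Top → -4, Bottom → 5; maximin = 5.
Column maxima: E → 9, W → 7; minimax = 7.
5 ≠ 7, so no pure-strategy equilibrium exists.

No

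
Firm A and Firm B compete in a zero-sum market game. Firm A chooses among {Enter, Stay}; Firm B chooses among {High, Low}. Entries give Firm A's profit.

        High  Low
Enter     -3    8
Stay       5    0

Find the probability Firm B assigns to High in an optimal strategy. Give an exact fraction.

Row minima: Enter → -3, Stay → 0; maximin = 0.
Column maxima: High → 5, Low → 8; minimax = 5.
0 ≠ 5, so there is no saddle point; optimal play is mixed.
Let Firm A play Enter with probability p. Expected payoff against High: (-3)p + 5(1−p) = −8p + 5; against Low: 8p + 0(1−p) = 8p.
Setting these equal: −8p + 5 = 8p ⇒ −16p = -5 ⇒ p = 5/16, and the value is (-8)·(5/16) + 5 = 5/2.
For Firm B: with q = P(High), equating Enter's and Stay's payoffs gives −11q + 8 = 5q ⇒ q = 1/2.

1/2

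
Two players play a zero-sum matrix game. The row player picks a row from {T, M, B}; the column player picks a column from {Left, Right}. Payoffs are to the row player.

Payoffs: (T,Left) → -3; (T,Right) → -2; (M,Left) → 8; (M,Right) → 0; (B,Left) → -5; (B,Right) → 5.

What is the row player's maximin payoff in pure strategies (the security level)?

0

Row minima: T → -3, M → 0, B → -5.
The best of these is 0.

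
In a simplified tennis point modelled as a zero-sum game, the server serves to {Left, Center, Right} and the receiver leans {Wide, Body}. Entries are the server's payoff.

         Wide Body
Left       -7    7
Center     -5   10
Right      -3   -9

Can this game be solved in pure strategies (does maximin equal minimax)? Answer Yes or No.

No

Row minima: Left → -7, Center → -5, Right → -9; maximin = -5.
Column maxima: Wide → -3, Body → 10; minimax = -3.
-5 ≠ -3, so no pure-strategy equilibrium exists.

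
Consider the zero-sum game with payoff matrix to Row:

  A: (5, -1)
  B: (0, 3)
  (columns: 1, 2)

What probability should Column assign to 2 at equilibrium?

5/9

Row minima: A → -1, B → 0; maximin = 0.
Column maxima: 1 → 5, 2 → 3; minimax = 3.
0 ≠ 3, so there is no saddle point; optimal play is mixed.
Let Row play A with probability p. Expected payoff against 1: 5p + 0(1−p) = 5p; against 2: (-1)p + 3(1−p) = −4p + 3.
Setting these equal: 5p = −4p + 3 ⇒ 9p = 3 ⇒ p = 1/3, and the value is (5)·(1/3) = 5/3.
For Column: with q = P(1), equating A's and B's payoffs gives 6q − 1 = −3q + 3 ⇒ q = 4/9.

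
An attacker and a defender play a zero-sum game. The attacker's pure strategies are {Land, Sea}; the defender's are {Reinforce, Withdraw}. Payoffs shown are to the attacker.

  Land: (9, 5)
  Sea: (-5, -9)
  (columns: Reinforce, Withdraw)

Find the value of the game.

5

Row minima: Land → 5, Sea → -9; maximin = 5.
Column maxima: Reinforce → 9, Withdraw → 5; minimax = 5.
Since maximin = minimax = 5, there is a saddle point and the value is 5.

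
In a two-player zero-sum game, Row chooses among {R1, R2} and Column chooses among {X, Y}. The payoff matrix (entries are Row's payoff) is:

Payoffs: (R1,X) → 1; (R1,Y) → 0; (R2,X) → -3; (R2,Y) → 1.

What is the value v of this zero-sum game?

1/5

Row minima: R1 → 0, R2 → -3; maximin = 0.
Column maxima: X → 1, Y → 1; minimax = 1.
0 ≠ 1, so there is no saddle point; optimal play is mixed.
Let Row play R1 with probability p. Expected payoff against X: 1p + (-3)(1−p) = 4p − 3; against Y: 0p + 1(1−p) = −p + 1.
Setting these equal: 4p − 3 = −p + 1 ⇒ 5p = 4 ⇒ p = 4/5, and the value is (4)·(4/5) − 3 = 1/5.
For Column: with q = P(X), equating R1's and R2's payoffs gives q = −4q + 1 ⇒ q = 1/5.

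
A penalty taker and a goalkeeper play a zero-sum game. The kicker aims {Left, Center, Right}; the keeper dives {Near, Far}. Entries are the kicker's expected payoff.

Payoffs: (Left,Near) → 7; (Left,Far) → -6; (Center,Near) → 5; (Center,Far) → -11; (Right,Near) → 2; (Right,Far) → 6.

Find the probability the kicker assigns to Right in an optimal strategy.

Row minima: Left → -6, Center → -11, Right → 2; maximin = 2.
Column maxima: Near → 7, Far → 6; minimax = 6.
2 ≠ 6, so there is no saddle point; optimal play is mixed.
Center is strictly dominated by Left, so the kicker never plays it.
On the remaining 2×2 (Left, Right vs Near, Far):
Let the kicker play Left with probability p. Expected payoff against Near: 7p + 2(1−p) = 5p + 2; against Far: (-6)p + 6(1−p) = −12p + 6.
Setting these equal: 5p + 2 = −12p + 6 ⇒ 17p = 4 ⇒ p = 4/17, and the value is (5)·(4/17) + 2 = 54/17.
For the keeper: with q = P(Near), equating Left's and Right's payoffs gives 13q − 6 = −4q + 6 ⇒ q = 12/17.

13/17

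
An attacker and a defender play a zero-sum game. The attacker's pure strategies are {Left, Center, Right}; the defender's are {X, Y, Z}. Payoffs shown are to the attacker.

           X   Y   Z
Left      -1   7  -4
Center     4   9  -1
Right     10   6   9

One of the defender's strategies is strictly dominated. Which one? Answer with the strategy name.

Z holds the attacker's payoff strictly below X in every row: -4 < -1, -1 < 4, 9 < 10.
So X is strictly dominated for the defender.

X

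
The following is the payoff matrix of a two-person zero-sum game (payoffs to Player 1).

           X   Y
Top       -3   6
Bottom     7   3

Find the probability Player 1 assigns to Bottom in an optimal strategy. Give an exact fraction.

9/13

Row minima: Top → -3, Bottom → 3; maximin = 3.
Column maxima: X → 7, Y → 6; minimax = 6.
3 ≠ 6, so there is no saddle point; optimal play is mixed.
Let Player 1 play Top with probability p. Expected payoff against X: (-3)p + 7(1−p) = −10p + 7; against Y: 6p + 3(1−p) = 3p + 3.
Setting these equal: −10p + 7 = 3p + 3 ⇒ −13p = -4 ⇒ p = 4/13, and the value is (-10)·(4/13) + 7 = 51/13.
For Player 2: with q = P(X), equating Top's and Bottom's payoffs gives −9q + 6 = 4q + 3 ⇒ q = 3/13.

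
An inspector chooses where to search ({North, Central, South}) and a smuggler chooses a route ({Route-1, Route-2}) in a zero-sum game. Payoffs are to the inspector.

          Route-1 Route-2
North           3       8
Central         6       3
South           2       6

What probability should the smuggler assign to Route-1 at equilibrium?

5/8

Row minima: North → 3, Central → 3, South → 2; maximin = 3.
Column maxima: Route-1 → 6, Route-2 → 8; minimax = 6.
3 ≠ 6, so there is no saddle point; optimal play is mixed.
South is strictly dominated by North, so the inspector never plays it.
On the remaining 2×2 (North, Central vs Route-1, Route-2):
Let the inspector play North with probability p. Expected payoff against Route-1: 3p + 6(1−p) = −3p + 6; against Route-2: 8p + 3(1−p) = 5p + 3.
Setting these equal: −3p + 6 = 5p + 3 ⇒ −8p = -3 ⇒ p = 3/8, and the value is (-3)·(3/8) + 6 = 39/8.
For the smuggler: with q = P(Route-1), equating North's and Central's payoffs gives −5q + 8 = 3q + 3 ⇒ q = 5/8.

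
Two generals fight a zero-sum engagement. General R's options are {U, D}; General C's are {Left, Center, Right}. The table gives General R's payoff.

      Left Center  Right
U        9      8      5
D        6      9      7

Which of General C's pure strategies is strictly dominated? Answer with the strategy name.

Center

Right holds General R's payoff strictly below Center in every row: 5 < 8, 7 < 9.
So Center is strictly dominated for General C.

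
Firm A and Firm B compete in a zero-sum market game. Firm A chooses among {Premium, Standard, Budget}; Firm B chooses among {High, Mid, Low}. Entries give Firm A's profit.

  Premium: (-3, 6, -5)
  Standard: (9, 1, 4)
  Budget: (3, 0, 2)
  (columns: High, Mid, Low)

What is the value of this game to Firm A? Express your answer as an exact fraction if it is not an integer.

29/14

Row minima: Premium → -5, Standard → 1, Budget → 0; maximin = 1.
Column maxima: High → 9, Mid → 6, Low → 4; minimax = 4.
1 ≠ 4, so there is no saddle point; optimal play is mixed.
Budget is strictly dominated by Standard, so Firm A never plays it.
High is strictly dominated by Low (it gives Firm A strictly more in every row), so Firm B never plays it.
On the remaining 2×2 (Premium, Standard vs Mid, Low):
Let Firm A play Premium with probability p. Expected payoff against Mid: 6p + 1(1−p) = 5p + 1; against Low: (-5)p + 4(1−p) = −9p + 4.
Setting these equal: 5p + 1 = −9p + 4 ⇒ 14p = 3 ⇒ p = 3/14, and the value is (5)·(3/14) + 1 = 29/14.
For Firm B: with q = P(Mid), equating Premium's and Standard's payoffs gives 11q − 5 = −3q + 4 ⇒ q = 9/14.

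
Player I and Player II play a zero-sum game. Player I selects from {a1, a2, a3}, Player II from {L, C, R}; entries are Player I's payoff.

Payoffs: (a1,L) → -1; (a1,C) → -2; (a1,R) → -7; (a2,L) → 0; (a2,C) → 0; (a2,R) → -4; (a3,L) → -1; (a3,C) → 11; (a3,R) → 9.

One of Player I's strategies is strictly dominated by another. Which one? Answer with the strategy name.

a2 gives a strictly higher payoff than a1 against every column: 0 > -1, 0 > -2, -4 > -7.
So a1 is strictly dominated and Player I never plays it.

a1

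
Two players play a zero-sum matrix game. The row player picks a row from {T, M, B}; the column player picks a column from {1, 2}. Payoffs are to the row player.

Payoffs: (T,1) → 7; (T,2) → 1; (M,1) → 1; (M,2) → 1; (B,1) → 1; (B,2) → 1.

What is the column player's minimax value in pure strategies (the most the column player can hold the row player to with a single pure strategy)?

Column maxima: 1 → 7, 2 → 1.
The smallest of these is 1.

1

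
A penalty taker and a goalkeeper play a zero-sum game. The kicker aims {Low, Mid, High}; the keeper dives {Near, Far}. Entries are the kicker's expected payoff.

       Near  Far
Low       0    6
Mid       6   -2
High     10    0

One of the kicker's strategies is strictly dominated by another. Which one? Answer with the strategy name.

Mid

High gives a strictly higher payoff than Mid against every column: 10 > 6, 0 > -2.
So Mid is strictly dominated and the kicker never plays it.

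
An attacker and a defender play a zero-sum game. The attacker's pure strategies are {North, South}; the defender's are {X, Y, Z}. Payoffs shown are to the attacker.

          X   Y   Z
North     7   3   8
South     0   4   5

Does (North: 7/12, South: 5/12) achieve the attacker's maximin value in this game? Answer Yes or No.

No

Against X this mix gives (7/12)·7 + (5/12)·0 = 49/12.
Against Y this mix gives (7/12)·3 + (5/12)·4 = 41/12.
Against Z this mix gives (7/12)·8 + (5/12)·5 = 27/4.
The defender will play Y, holding the attacker to 41/12. Shifting weight toward the row that does better against Y would raise this floor (the equalizing mix achieves 7/2 against both Y and X), so the proposed strategy is not optimal.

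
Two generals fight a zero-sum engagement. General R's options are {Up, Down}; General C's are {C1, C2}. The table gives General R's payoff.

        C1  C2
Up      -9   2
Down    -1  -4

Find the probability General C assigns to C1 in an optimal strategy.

3/7

Row minima: Up → -9, Down → -4; maximin = -4.
Column maxima: C1 → -1, C2 → 2; minimax = -1.
-4 ≠ -1, so there is no saddle point; optimal play is mixed.
Let General R play Up with probability p. Expected payoff against C1: (-9)p + (-1)(1−p) = −8p − 1; against C2: 2p + (-4)(1−p) = 6p − 4.
Setting these equal: −8p − 1 = 6p − 4 ⇒ −14p = -3 ⇒ p = 3/14, and the value is (-8)·(3/14) − 1 = -19/7.
For General C: with q = P(C1), equating Up's and Down's payoffs gives −11q + 2 = 3q − 4 ⇒ q = 3/7.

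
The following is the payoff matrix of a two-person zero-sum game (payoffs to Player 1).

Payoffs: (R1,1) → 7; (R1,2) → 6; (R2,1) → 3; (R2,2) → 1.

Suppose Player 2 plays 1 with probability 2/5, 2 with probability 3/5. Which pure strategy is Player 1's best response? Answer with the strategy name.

Expected payoff of R1: (2/5)·7 + (3/5)·6 = 32/5.
Expected payoff of R2: (2/5)·3 + (3/5)·1 = 9/5.
The largest is 32/5, so Player 1's best response is R1.

R1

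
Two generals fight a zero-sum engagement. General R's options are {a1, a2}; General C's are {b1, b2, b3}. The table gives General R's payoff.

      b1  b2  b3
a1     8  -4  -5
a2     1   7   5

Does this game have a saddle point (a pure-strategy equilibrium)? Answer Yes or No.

Row minima: a1 → -5, a2 → 1; maximin = 1.
Column maxima: b1 → 8, b2 → 7, b3 → 5; minimax = 5.
1 ≠ 5, so no pure-strategy equilibrium exists.

No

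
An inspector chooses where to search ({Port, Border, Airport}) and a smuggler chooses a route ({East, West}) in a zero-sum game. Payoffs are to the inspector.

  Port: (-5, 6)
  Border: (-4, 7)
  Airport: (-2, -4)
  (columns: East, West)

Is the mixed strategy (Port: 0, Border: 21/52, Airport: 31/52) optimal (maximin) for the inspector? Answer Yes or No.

Against East this mix gives (21/52)·(-4) + (31/52)·(-2) = -73/26.
Against West this mix gives (21/52)·7 + (31/52)·(-4) = 23/52.
The smuggler will play East, holding the inspector to -73/26. Shifting weight toward the row that does better against East would raise this floor (the equalizing mix achieves -30/13 against both East and West), so the proposed strategy is not optimal.

No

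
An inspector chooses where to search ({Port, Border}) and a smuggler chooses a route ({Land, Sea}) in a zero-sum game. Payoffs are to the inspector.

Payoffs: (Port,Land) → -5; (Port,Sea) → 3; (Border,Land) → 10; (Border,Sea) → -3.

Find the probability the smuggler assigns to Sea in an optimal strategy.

5/7

Row minima: Port → -5, Border → -3; maximin = -3.
Column maxima: Land → 10, Sea → 3; minimax = 3.
-3 ≠ 3, so there is no saddle point; optimal play is mixed.
Let the inspector play Port with probability p. Expected payoff against Land: (-5)p + 10(1−p) = −15p + 10; against Sea: 3p + (-3)(1−p) = 6p − 3.
Setting these equal: −15p + 10 = 6p − 3 ⇒ −21p = -13 ⇒ p = 13/21, and the value is (-15)·(13/21) + 10 = 5/7.
For the smuggler: with q = P(Land), equating Port's and Border's payoffs gives −8q + 3 = 13q − 3 ⇒ q = 2/7.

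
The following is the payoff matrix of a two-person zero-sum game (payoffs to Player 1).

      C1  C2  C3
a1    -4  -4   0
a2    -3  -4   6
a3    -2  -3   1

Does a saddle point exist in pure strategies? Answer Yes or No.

Row minima: a1 → -4, a2 → -4, a3 → -3; maximin = -3.
Column maxima: C1 → -2, C2 → -3, C3 → 6; minimax = -3.
maximin = minimax = -3, so a saddle point exists.

Yes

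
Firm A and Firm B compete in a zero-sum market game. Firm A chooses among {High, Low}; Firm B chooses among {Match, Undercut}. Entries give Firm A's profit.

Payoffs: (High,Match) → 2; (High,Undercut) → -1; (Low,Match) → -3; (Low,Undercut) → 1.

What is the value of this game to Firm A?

-1/7

Row minima: High → -1, Low → -3; maximin = -1.
Column maxima: Match → 2, Undercut → 1; minimax = 1.
-1 ≠ 1, so there is no saddle point; optimal play is mixed.
Let Firm A play High with probability p. Expected payoff against Match: 2p + (-3)(1−p) = 5p − 3; against Undercut: (-1)p + 1(1−p) = −2p + 1.
Setting these equal: 5p − 3 = −2p + 1 ⇒ 7p = 4 ⇒ p = 4/7, and the value is (5)·(4/7) − 3 = -1/7.
For Firm B: with q = P(Match), equating High's and Low's payoffs gives 3q − 1 = −4q + 1 ⇒ q = 2/7.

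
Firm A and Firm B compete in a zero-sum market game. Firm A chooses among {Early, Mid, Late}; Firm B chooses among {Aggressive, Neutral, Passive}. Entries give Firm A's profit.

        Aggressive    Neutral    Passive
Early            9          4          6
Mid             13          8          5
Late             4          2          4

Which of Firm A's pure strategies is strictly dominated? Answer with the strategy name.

Late

Early gives a strictly higher payoff than Late against every column: 9 > 4, 4 > 2, 6 > 4.
So Late is strictly dominated and Firm A never plays it.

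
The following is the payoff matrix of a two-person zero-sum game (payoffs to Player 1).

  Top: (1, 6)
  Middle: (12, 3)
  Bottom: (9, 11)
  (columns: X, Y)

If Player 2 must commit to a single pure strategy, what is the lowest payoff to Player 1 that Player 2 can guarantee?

Column maxima: X → 12, Y → 11.
The smallest of these is 11.

11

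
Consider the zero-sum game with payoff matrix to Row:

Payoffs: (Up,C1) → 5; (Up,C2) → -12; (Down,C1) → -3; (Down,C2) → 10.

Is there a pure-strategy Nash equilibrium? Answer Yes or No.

Row minima: Up → -12, Down → -3; maximin = -3.
Column maxima: C1 → 5, C2 → 10; minimax = 5.
-3 ≠ 5, so no pure-strategy equilibrium exists.

No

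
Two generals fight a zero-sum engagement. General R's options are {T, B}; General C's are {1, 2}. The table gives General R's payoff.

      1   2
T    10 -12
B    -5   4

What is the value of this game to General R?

-20/31

Row minima: T → -12, B → -5; maximin = -5.
Column maxima: 1 → 10, 2 → 4; minimax = 4.
-5 ≠ 4, so there is no saddle point; optimal play is mixed.
Let General R play T with probability p. Expected payoff against 1: 10p + (-5)(1−p) = 15p − 5; against 2: (-12)p + 4(1−p) = −16p + 4.
Setting these equal: 15p − 5 = −16p + 4 ⇒ 31p = 9 ⇒ p = 9/31, and the value is (15)·(9/31) − 5 = -20/31.
For General C: with q = P(1), equating T's and B's payoffs gives 22q − 12 = −9q + 4 ⇒ q = 16/31.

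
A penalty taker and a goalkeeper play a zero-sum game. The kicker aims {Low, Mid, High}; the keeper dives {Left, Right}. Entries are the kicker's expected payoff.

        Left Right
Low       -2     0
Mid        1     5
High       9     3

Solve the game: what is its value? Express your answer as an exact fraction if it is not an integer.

21/5

Row minima: Low → -2, Mid → 1, High → 3; maximin = 3.
Column maxima: Left → 9, Right → 5; minimax = 5.
3 ≠ 5, so there is no saddle point; optimal play is mixed.
Low is strictly dominated by Mid, so the kicker never plays it.
On the remaining 2×2 (Mid, High vs Left, Right):
Let the kicker play Mid with probability p. Expected payoff against Left: 1p + 9(1−p) = −8p + 9; against Right: 5p + 3(1−p) = 2p + 3.
Setting these equal: −8p + 9 = 2p + 3 ⇒ −10p = -6 ⇒ p = 3/5, and the value is (-8)·(3/5) + 9 = 21/5.
For the keeper: with q = P(Left), equating Mid's and High's payoffs gives −4q + 5 = 6q + 3 ⇒ q = 1/5.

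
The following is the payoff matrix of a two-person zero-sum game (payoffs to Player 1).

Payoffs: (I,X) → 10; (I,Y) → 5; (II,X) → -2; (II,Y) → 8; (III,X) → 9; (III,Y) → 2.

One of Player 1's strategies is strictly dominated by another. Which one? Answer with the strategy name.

III

I gives a strictly higher payoff than III against every column: 10 > 9, 5 > 2.
So III is strictly dominated and Player 1 never plays it.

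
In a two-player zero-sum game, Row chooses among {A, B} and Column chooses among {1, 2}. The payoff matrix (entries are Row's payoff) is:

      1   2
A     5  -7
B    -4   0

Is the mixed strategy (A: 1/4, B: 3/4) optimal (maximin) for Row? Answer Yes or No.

Yes

Against 1 this mix gives (1/4)·5 + (3/4)·(-4) = -7/4.
Against 2 this mix gives (1/4)·(-7) + (3/4)·0 = -7/4.
All of Column's active replies (1, 2) yield -7/4, and no column does worse for Row. The mix makes Column indifferent and guarantees -7/4, so it is optimal.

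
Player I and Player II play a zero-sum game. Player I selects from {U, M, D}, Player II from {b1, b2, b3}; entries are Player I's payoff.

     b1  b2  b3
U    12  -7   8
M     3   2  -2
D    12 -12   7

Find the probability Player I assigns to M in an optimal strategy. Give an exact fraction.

Row minima: U → -7, M → -2, D → -12; maximin = -2.
Column maxima: b1 → 12, b2 → 2, b3 → 8; minimax = 2.
-2 ≠ 2, so there is no saddle point; optimal play is mixed.
b1 is strictly dominated by b2 (it gives Player I strictly more in every row), so Player II never plays it.
With b1 eliminated, D is strictly dominated by U (U gives Player I strictly more in every remaining column), so Player I never plays it.
On the remaining 2×2 (U, M vs b2, b3):
Let Player I play U with probability p. Expected payoff against b2: (-7)p + 2(1−p) = −9p + 2; against b3: 8p + (-2)(1−p) = 10p − 2.
Setting these equal: −9p + 2 = 10p − 2 ⇒ −19p = -4 ⇒ p = 4/19, and the value is (-9)·(4/19) + 2 = 2/19.
For Player II: with q = P(b2), equating U's and M's payoffs gives −15q + 8 = 4q − 2 ⇒ q = 10/19.

15/19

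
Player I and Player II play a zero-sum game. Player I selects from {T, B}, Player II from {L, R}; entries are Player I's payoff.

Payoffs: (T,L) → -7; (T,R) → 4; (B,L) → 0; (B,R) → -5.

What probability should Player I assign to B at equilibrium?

11/16

Row minima: T → -7, B → -5; maximin = -5.
Column maxima: L → 0, R → 4; minimax = 0.
-5 ≠ 0, so there is no saddle point; optimal play is mixed.
Let Player I play T with probability p. Expected payoff against L: (-7)p + 0(1−p) = −7p; against R: 4p + (-5)(1−p) = 9p − 5.
Setting these equal: −7p = 9p − 5 ⇒ −16p = -5 ⇒ p = 5/16, and the value is (-7)·(5/16) = -35/16.
For Player II: with q = P(L), equating T's and B's payoffs gives −11q + 4 = 5q − 5 ⇒ q = 9/16.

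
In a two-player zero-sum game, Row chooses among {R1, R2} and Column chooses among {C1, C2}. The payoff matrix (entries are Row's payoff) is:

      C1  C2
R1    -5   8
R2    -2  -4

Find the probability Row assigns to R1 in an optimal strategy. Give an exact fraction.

Row minima: R1 → -5, R2 → -4; maximin = -4.
Column maxima: C1 → -2, C2 → 8; minimax = -2.
-4 ≠ -2, so there is no saddle point; optimal play is mixed.
Let Row play R1 with probability p. Expected payoff against C1: (-5)p + (-2)(1−p) = −3p − 2; against C2: 8p + (-4)(1−p) = 12p − 4.
Setting these equal: −3p − 2 = 12p − 4 ⇒ −15p = -2 ⇒ p = 2/15, and the value is (-3)·(2/15) − 2 = -12/5.
For Column: with q = P(C1), equating R1's and R2's payoffs gives −13q + 8 = 2q − 4 ⇒ q = 4/5.

2/15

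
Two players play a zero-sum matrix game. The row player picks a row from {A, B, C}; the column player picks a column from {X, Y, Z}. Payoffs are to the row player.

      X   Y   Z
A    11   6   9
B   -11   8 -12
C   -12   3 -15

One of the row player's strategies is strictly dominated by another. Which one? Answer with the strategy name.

A gives a strictly higher payoff than C against every column: 11 > -12, 6 > 3, 9 > -15.
So C is strictly dominated and the row player never plays it.

C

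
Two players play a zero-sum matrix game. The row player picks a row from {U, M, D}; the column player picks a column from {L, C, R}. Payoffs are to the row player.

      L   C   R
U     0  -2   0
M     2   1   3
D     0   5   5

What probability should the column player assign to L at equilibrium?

Row minima: U → -2, M → 1, D → 0; maximin = 1.
Column maxima: L → 2, C → 5, R → 5; minimax = 2.
1 ≠ 2, so there is no saddle point; optimal play is mixed.
U is strictly dominated by M, so the row player never plays it.
With U eliminated, R is strictly dominated by L (it gives the row player strictly more in every remaining row), so the column player never plays it.
On the remaining 2×2 (M, D vs L, C):
Let the row player play M with probability p. Expected payoff against L: 2p + 0(1−p) = 2p; against C: 1p + 5(1−p) = −4p + 5.
Setting these equal: 2p = −4p + 5 ⇒ 6p = 5 ⇒ p = 5/6, and the value is (2)·(5/6) = 5/3.
For the column player: with q = P(L), equating M's and D's payoffs gives q + 1 = −5q + 5 ⇒ q = 2/3.

2/3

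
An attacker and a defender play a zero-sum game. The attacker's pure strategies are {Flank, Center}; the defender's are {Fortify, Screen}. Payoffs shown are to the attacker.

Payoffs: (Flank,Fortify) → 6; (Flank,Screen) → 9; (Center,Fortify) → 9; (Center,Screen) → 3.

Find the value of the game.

7

Row minima: Flank → 6, Center → 3; maximin = 6.
Column maxima: Fortify → 9, Screen → 9; minimax = 9.
6 ≠ 9, so there is no saddle point; optimal play is mixed.
Let the attacker play Flank with probability p. Expected payoff against Fortify: 6p + 9(1−p) = −3p + 9; against Screen: 9p + 3(1−p) = 6p + 3.
Setting these equal: −3p + 9 = 6p + 3 ⇒ −9p = -6 ⇒ p = 2/3, and the value is (-3)·(2/3) + 9 = 7.
For the defender: with q = P(Fortify), equating Flank's and Center's payoffs gives −3q + 9 = 6q + 3 ⇒ q = 2/3.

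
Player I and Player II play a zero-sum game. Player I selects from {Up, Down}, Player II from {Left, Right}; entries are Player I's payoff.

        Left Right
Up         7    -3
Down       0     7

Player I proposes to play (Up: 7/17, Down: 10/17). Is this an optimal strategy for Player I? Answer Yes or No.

Against Left this mix gives (7/17)·7 + (10/17)·0 = 49/17.
Against Right this mix gives (7/17)·(-3) + (10/17)·7 = 49/17.
All of Player II's active replies (Left, Right) yield 49/17, and no column does worse for Player I. The mix makes Player II indifferent and guarantees 49/17, so it is optimal.

Yes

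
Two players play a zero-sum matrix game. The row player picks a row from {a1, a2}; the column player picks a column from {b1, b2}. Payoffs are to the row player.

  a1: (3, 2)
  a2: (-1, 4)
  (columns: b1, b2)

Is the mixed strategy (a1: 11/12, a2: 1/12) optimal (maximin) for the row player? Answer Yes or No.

No

Against b1 this mix gives (11/12)·3 + (1/12)·(-1) = 8/3.
Against b2 this mix gives (11/12)·2 + (1/12)·4 = 13/6.
The column player will play b2, holding the row player to 13/6. Shifting weight toward the row that does better against b2 would raise this floor (the equalizing mix achieves 7/3 against both b2 and b1), so the proposed strategy is not optimal.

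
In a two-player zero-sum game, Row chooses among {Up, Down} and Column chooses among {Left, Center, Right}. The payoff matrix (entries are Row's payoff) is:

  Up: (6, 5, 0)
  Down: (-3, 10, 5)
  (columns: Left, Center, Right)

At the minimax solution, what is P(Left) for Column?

5/14

Row minima: Up → 0, Down → -3; maximin = 0.
Column maxima: Left → 6, Center → 10, Right → 5; minimax = 5.
0 ≠ 5, so there is no saddle point; optimal play is mixed.
Center is strictly dominated by Right (it gives Row strictly more in every row), so Column never plays it.
On the remaining 2×2 (Up, Down vs Left, Right):
Let Row play Up with probability p. Expected payoff against Left: 6p + (-3)(1−p) = 9p − 3; against Right: 0p + 5(1−p) = −5p + 5.
Setting these equal: 9p − 3 = −5p + 5 ⇒ 14p = 8 ⇒ p = 4/7, and the value is (9)·(4/7) − 3 = 15/7.
For Column: with q = P(Left), equating Up's and Down's payoffs gives 6q = −8q + 5 ⇒ q = 5/14.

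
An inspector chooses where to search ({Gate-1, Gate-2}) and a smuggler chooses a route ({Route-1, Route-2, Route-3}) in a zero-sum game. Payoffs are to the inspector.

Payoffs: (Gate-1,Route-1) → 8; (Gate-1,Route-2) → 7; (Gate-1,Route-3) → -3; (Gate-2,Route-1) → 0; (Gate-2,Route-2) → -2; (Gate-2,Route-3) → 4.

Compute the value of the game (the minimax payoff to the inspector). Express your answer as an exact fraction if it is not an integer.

11/8

Row minima: Gate-1 → -3, Gate-2 → -2; maximin = -2.
Column maxima: Route-1 → 8, Route-2 → 7, Route-3 → 4; minimax = 4.
-2 ≠ 4, so there is no saddle point; optimal play is mixed.
Route-1 is strictly dominated by Route-2 (it gives the inspector strictly more in every row), so the smuggler never plays it.
On the remaining 2×2 (Gate-1, Gate-2 vs Route-2, Route-3):
Let the inspector play Gate-1 with probability p. Expected payoff against Route-2: 7p + (-2)(1−p) = 9p − 2; against Route-3: (-3)p + 4(1−p) = −7p + 4.
Setting these equal: 9p − 2 = −7p + 4 ⇒ 16p = 6 ⇒ p = 3/8, and the value is (9)·(3/8) − 2 = 11/8.
For the smuggler: with q = P(Route-2), equating Gate-1's and Gate-2's payoffs gives 10q − 3 = −6q + 4 ⇒ q = 7/16.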